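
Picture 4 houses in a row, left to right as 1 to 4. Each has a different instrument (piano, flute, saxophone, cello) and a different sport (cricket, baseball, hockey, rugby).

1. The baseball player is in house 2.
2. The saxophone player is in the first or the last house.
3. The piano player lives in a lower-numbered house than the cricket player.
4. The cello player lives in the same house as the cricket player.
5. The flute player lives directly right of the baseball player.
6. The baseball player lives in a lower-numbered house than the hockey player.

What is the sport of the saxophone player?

rugby

Clue 1: the baseball player is in house 2.
Clue 5: the flute player is in house 3.
So house 1 gets rugby for sport.
Clue 4: the cello player is in house 4.
Clue 4: the cricket player is in house 4.
That leaves piano as the instrument for house 2.
House 3's sport must be hockey (nothing else left).
So house 1 gets saxophone for instrument.
So: house 1 = saxophone/rugby, house 2 = piano/baseball, house 3 = flute/hockey, house 4 = cello/cricket.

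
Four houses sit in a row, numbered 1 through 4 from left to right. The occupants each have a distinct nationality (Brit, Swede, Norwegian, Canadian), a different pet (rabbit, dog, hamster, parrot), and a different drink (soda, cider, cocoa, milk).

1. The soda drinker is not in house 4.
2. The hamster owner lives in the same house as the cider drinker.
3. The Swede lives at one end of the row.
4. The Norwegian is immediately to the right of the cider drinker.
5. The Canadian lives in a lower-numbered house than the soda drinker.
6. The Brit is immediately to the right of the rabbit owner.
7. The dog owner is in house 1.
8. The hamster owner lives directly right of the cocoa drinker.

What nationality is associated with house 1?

Clue 7 places the dog owner in house 1.
House 4 drink: only milk fits.
The only nationality still possible for house 2 is Canadian.
That leaves parrot as the pet for house 4.
House 1 drink: only cocoa fits.
From clue 5, the soda drinker must be in house 3.
The hamster owner is in house 2 (clue 8).
House 1's nationality must be Swede (nothing else left).
House 3 pet: only rabbit fits.
That leaves cider as the drink for house 2.
From clue 4, the Norwegian must be in house 3.
By clue 6, the Brit is in house 4.
So: house 1 = Swede/dog/cocoa, house 2 = Canadian/hamster/cider, house 3 = Norwegian/rabbit/soda, house 4 = Brit/parrot/milk.

Swede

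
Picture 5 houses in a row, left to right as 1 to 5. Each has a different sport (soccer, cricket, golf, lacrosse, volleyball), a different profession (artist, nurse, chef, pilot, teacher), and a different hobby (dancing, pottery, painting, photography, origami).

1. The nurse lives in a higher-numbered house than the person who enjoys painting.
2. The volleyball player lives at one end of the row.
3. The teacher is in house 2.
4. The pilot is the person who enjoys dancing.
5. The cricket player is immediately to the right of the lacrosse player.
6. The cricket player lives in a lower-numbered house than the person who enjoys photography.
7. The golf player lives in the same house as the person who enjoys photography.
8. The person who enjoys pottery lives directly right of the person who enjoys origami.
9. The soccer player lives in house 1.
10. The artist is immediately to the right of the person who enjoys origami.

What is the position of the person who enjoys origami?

From clue 3, the teacher must be in house 2.
Clue 9 places the soccer player in house 1.
House 5's sport must be volleyball (nothing else left).
By clue 7, the golf player is in house 4.
The person who enjoys photography is in house 4 (clue 7).
That leaves lacrosse as the sport for house 2.
So house 3 gets cricket for sport.
Clue 8: the person who enjoys pottery is in house 3.
Clue 8: the person who enjoys origami is in house 2.
Clue 10: the artist is in house 3.
That leaves dancing as the hobby for house 5.
The pilot is in house 5 (clue 4).
House 1's profession must be chef (nothing else left).
The only profession still possible for house 4 is nurse.
The only hobby still possible for house 1 is painting.
So: house 1 = soccer/chef/painting, house 2 = lacrosse/teacher/origami, house 3 = cricket/artist/pottery, house 4 = golf/nurse/photography, house 5 = volleyball/pilot/dancing.

2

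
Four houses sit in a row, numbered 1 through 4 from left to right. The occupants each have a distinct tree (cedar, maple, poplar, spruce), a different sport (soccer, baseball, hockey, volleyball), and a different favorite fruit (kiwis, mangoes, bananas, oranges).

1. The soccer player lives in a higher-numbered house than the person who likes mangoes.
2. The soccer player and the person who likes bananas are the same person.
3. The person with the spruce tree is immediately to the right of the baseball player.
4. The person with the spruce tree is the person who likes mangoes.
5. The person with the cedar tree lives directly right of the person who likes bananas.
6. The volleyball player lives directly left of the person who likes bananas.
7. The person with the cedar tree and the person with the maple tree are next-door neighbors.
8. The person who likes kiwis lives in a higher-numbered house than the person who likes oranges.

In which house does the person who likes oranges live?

1

The only tree still possible for house 1 is poplar.
So house 1 gets oranges for favorite fruit.
So house 4 gets kiwis for favorite fruit.
Clue 2 places the soccer player in house 3.
Clue 2: the person who likes bananas is in house 3.
The person with the cedar tree is in house 4 (clue 5).
Clue 6 places the volleyball player in house 2.
Clue 7: the person with the maple tree is in house 3.
That leaves spruce as the tree for house 2.
So house 4 gets hockey for sport.
The only favorite fruit still possible for house 2 is mangoes.
The only sport still possible for house 1 is baseball.
So: house 1 = poplar/baseball/oranges, house 2 = spruce/volleyball/mangoes, house 3 = maple/soccer/bananas, house 4 = cedar/hockey/kiwis.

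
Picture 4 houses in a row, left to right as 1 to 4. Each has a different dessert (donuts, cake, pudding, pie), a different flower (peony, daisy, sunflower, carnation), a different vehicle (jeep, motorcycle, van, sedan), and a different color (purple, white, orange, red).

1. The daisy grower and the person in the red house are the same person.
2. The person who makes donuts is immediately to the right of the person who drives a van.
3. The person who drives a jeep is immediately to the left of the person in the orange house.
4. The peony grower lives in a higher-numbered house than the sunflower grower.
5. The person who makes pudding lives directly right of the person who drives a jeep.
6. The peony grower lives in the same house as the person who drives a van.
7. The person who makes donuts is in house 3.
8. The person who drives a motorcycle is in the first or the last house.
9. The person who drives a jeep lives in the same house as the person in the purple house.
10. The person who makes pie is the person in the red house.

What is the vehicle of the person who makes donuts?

From clue 7, the person who makes donuts must be in house 3.
Clue 2 places the person who drives a van in house 2.
Clue 6: the peony grower is in house 2.
House 1 flower: only sunflower fits.
From clue 1, the daisy grower must be in house 4.
The person in the red house is in house 4 (clue 1).
Clue 10: the person who makes pie is in house 4.
The only dessert still possible for house 1 is cake.
That leaves pudding as the dessert for house 2.
So house 3 gets carnation for flower.
By clue 3, the person who drives a jeep is in house 1.
By clue 9, the person in the purple house is in house 1.
That leaves sedan as the vehicle for house 3.
The only vehicle still possible for house 4 is motorcycle.
That leaves orange as the color for house 2.
House 3 color: only white fits.
So: house 1 = cake/sunflower/jeep/purple, house 2 = pudding/peony/van/orange, house 3 = donuts/carnation/sedan/white, house 4 = pie/daisy/motorcycle/red.

sedan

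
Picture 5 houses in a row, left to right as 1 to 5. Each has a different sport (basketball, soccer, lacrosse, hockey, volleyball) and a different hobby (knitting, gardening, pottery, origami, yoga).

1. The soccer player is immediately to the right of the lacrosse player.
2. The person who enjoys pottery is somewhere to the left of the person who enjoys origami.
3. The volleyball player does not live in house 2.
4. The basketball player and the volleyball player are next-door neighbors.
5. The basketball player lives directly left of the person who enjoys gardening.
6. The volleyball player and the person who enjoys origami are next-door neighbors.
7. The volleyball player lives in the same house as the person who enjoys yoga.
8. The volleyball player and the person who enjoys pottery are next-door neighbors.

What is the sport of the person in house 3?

volleyball

So house 1 gets knitting for hobby.
House 2's hobby must be pottery (nothing else left).
By clue 8, the volleyball player is in house 3.
From clue 6, the person who enjoys origami must be in house 4.
From clue 7, the person who enjoys yoga must be in house 3.
That leaves gardening as the hobby for house 5.
Clue 5: the basketball player is in house 4.
House 1's sport must be lacrosse (nothing else left).
The soccer player is in house 2 (clue 1).
The only sport still possible for house 5 is hockey.
So: house 1 = lacrosse/knitting, house 2 = soccer/pottery, house 3 = volleyball/yoga, house 4 = basketball/origami, house 5 = hockey/gardening.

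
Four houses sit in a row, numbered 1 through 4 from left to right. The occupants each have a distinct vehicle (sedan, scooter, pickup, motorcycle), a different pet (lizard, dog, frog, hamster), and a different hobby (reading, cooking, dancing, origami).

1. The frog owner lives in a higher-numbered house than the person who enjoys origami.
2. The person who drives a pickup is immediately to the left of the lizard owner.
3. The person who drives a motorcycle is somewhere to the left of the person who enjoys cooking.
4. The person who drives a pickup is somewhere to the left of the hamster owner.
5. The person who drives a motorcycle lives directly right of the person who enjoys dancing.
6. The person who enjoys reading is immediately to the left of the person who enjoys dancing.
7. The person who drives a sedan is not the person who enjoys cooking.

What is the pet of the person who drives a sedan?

lizard

Clue 6 places the person who enjoys reading in house 1.
From clue 6, the person who enjoys dancing must be in house 2.
House 1's pet must be dog (nothing else left).
House 3's hobby must be origami (nothing else left).
The only hobby still possible for house 4 is cooking.
The frog owner is in house 4 (clue 1).
Clue 5: the person who drives a motorcycle is in house 3.
House 4 vehicle: only scooter fits.
The person who drives a pickup is narrowed to house 1 or 2; consider each.
Placing it in house 2 leads to a contradiction, so it's in house 1.
Clue 2 places the lizard owner in house 2.
So house 2 gets sedan for vehicle.
House 3 pet: only hamster fits.
So: house 1 = pickup/dog/reading, house 2 = sedan/lizard/dancing, house 3 = motorcycle/hamster/origami, house 4 = scooter/frog/cooking.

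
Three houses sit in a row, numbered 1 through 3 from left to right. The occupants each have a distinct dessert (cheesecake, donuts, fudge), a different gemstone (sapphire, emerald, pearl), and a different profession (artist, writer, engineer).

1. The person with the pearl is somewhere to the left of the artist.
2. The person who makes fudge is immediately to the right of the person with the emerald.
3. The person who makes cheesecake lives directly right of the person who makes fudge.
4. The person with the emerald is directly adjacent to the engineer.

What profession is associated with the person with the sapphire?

Clue 3: the person who makes cheesecake is in house 3.
Clue 3 places the person who makes fudge in house 2.
The only dessert still possible for house 1 is donuts.
House 3 gemstone: only sapphire fits.
The person with the emerald is in house 1 (clue 2).
From clue 4, the engineer must be in house 2.
House 2 gemstone: only pearl fits.
The only profession still possible for house 1 is writer.
The only profession still possible for house 3 is artist.
So: house 1 = donuts/emerald/writer, house 2 = fudge/pearl/engineer, house 3 = cheesecake/sapphire/artist.

artist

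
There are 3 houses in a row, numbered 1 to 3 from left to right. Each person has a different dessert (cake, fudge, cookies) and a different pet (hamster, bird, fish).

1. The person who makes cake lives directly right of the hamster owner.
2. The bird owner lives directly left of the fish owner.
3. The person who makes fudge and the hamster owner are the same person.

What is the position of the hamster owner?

1

So house 3 gets fish for pet.
Clue 2 places the bird owner in house 2.
So house 1 gets hamster for pet.
Clue 1 places the person who makes cake in house 2.
From clue 3, the person who makes fudge must be in house 1.
House 3's dessert must be cookies (nothing else left).
So: house 1 = fudge/hamster, house 2 = cake/bird, house 3 = cookies/fish.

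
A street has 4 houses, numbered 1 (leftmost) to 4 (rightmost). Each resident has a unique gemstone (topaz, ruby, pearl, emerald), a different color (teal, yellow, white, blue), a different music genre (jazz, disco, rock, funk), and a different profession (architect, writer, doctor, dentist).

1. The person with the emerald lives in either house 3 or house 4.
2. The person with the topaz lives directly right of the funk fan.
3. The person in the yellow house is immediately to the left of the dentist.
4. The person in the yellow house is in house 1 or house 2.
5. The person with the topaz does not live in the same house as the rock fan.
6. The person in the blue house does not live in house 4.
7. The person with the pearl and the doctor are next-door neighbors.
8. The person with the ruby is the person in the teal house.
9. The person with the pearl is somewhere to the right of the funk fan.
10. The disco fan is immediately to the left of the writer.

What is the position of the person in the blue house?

3

So house 1 gets ruby for gemstone.
From clue 8, the person in the teal house must be in house 1.
That leaves yellow as the color for house 2.
House 3's color must be blue (nothing else left).
The only color still possible for house 4 is white.
By clue 3, the dentist is in house 3.
That leaves emerald as the gemstone for house 4.
The person with the pearl is narrowed to house 2 or 3; consider each.
Placing it in house 2 leads to a contradiction, so it's in house 3.
That leaves topaz as the gemstone for house 2.
The only profession still possible for house 1 is architect.
Clue 2: the funk fan is in house 1.
That leaves jazz as the music genre for house 2.
So house 4 gets rock for music genre.
Clue 10: the writer is in house 4.
So house 3 gets disco for music genre.
So house 2 gets doctor for profession.
So: house 1 = ruby/teal/funk/architect, house 2 = topaz/yellow/jazz/doctor, house 3 = pearl/blue/disco/dentist, house 4 = emerald/white/rock/writer.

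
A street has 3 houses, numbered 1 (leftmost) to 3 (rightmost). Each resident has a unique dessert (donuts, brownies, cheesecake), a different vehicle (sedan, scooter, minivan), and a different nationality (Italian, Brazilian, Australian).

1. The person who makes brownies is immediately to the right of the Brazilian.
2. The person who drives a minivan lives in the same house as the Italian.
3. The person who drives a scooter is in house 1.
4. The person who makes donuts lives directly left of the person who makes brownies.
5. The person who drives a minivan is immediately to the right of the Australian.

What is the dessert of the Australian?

Clue 3 places the person who drives a scooter in house 1.
That leaves Italian as the nationality for house 3.
Clue 2: the person who drives a minivan is in house 3.
The Australian is in house 2 (clue 5).
That leaves sedan as the vehicle for house 2.
That leaves Brazilian as the nationality for house 1.
Clue 1: the person who makes brownies is in house 2.
Clue 4 places the person who makes donuts in house 1.
The only dessert still possible for house 3 is cheesecake.
So: house 1 = donuts/scooter/Brazilian, house 2 = brownies/sedan/Australian, house 3 = cheesecake/minivan/Italian.

brownies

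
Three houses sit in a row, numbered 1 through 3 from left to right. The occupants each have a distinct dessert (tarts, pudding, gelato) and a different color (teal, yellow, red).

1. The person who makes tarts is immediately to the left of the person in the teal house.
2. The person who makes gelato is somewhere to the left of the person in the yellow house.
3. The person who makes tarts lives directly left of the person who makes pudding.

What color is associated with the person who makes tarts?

yellow

House 3's dessert must be pudding (nothing else left).
The only color still possible for house 1 is red.
By clue 3, the person who makes tarts is in house 2.
House 1's dessert must be gelato (nothing else left).
Clue 1 places the person in the teal house in house 3.
House 2 color: only yellow fits.
So: house 1 = gelato/red, house 2 = tarts/yellow, house 3 = pudding/teal.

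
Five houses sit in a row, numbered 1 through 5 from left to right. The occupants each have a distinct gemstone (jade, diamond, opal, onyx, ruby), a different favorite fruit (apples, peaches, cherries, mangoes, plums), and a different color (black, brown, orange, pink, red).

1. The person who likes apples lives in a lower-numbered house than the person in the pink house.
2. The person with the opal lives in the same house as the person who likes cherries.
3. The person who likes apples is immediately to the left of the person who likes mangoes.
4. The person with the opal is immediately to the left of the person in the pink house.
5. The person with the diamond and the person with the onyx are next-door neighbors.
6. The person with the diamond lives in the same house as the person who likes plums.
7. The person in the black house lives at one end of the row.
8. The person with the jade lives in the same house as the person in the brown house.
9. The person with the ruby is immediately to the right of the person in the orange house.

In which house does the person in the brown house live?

3

The person in the black house is narrowed to house 1 or 5; consider each.
Placing it in house 5 leads to a contradiction, so it's in house 1.
The person with the ruby is narrowed to house 3 or 4 or 5; consider each.
Placing it in house 3 and house 4 leads to a contradiction, so it's in house 5.
Clue 9: the person in the orange house is in house 4.
The person with the jade is narrowed to house 2 or 3; consider each.
Placing it in house 2 leads to a contradiction, so it's in house 3.
By clue 8, the person in the brown house is in house 3.
So house 4 gets opal for gemstone.
By clue 2, the person who likes cherries is in house 4.
By clue 4, the person in the pink house is in house 5.
The only color still possible for house 2 is red.
That leaves peaches as the favorite fruit for house 5.
House 3's favorite fruit must be mangoes (nothing else left).
The person who likes apples is in house 2 (clue 3).
House 1's favorite fruit must be plums (nothing else left).
The person with the diamond is in house 1 (clue 6).
House 2's gemstone must be onyx (nothing else left).
So: house 1 = diamond/plums/black, house 2 = onyx/apples/red, house 3 = jade/mangoes/brown, house 4 = opal/cherries/orange, house 5 = ruby/peaches/pink.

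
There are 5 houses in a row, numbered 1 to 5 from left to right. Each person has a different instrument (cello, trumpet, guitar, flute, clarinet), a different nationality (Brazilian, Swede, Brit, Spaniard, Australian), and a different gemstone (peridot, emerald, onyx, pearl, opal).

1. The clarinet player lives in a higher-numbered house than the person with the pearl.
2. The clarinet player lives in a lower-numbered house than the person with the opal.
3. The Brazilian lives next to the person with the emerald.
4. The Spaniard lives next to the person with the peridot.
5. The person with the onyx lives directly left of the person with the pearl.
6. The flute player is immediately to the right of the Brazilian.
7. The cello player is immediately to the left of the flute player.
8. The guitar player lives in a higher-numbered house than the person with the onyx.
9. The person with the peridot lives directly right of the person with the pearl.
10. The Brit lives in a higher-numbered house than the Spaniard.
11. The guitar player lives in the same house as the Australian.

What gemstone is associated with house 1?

The clarinet player is narrowed to house 3 or 4; consider each.
Placing it in house 3 leads to a contradiction, so it's in house 4.
Clue 2 places the person with the opal in house 5.
That leaves peridot as the gemstone for house 4.
Clue 4 places the Spaniard in house 3.
By clue 9, the person with the pearl is in house 3.
From clue 5, the person with the onyx must be in house 2.
Clue 11: the guitar player is in house 5.
Clue 11: the Australian is in house 5.
The only gemstone still possible for house 1 is emerald.
Clue 3 places the Brazilian in house 2.
The flute player is in house 3 (clue 6).
By clue 7, the cello player is in house 2.
The only instrument still possible for house 1 is trumpet.
House 1's nationality must be Swede (nothing else left).
That leaves Brit as the nationality for house 4.
So: house 1 = trumpet/Swede/emerald, house 2 = cello/Brazilian/onyx, house 3 = flute/Spaniard/pearl, house 4 = clarinet/Brit/peridot, house 5 = guitar/Australian/opal.

emerald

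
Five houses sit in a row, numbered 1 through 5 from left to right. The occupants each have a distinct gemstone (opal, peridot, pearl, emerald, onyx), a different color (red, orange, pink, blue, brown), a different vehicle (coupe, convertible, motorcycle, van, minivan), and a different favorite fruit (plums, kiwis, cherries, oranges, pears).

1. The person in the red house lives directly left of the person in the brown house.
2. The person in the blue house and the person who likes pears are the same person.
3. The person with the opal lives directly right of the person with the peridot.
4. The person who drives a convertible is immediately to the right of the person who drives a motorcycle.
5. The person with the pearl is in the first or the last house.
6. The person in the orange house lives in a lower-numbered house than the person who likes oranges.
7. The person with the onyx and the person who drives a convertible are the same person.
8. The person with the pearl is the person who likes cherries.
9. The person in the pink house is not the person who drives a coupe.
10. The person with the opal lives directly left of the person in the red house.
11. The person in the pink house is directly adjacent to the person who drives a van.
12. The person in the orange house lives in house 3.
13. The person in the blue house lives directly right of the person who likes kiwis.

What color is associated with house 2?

Clue 12: the person in the orange house is in house 3.
The only color still possible for house 1 is pink.
Clue 1: the person in the brown house is in house 5.
Clue 10 places the person with the opal in house 3.
Clue 11 places the person who drives a van in house 2.
That leaves blue as the color for house 2.
House 4's color must be red (nothing else left).
From clue 2, the person who likes pears must be in house 2.
From clue 3, the person with the peridot must be in house 2.
Clue 13: the person who likes kiwis is in house 1.
The only vehicle still possible for house 1 is minivan.
House 3 favorite fruit: only plums fits.
That leaves oranges as the favorite fruit for house 4.
The only favorite fruit still possible for house 5 is cherries.
By clue 8, the person with the pearl is in house 5.
House 1's gemstone must be emerald (nothing else left).
The only gemstone still possible for house 4 is onyx.
Clue 7: the person who drives a convertible is in house 4.
House 3's vehicle must be motorcycle (nothing else left).
The only vehicle still possible for house 5 is coupe.
So: house 1 = emerald/pink/minivan/kiwis, house 2 = peridot/blue/van/pears, house 3 = opal/orange/motorcycle/plums, house 4 = onyx/red/convertible/oranges, house 5 = pearl/brown/coupe/cherries.

blue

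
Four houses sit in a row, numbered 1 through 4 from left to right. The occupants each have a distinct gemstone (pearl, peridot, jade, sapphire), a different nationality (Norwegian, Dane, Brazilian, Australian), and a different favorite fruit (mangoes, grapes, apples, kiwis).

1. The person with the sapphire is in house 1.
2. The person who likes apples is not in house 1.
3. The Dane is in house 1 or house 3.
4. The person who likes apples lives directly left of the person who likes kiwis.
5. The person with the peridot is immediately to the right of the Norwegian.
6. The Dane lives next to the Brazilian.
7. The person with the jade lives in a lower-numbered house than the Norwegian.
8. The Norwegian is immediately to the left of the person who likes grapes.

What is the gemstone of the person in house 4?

peridot

The person with the sapphire is in house 1 (clue 1).
So house 1 gets mangoes for favorite fruit.
House 2 favorite fruit: only apples fits.
The person who likes kiwis is in house 3 (clue 4).
Clue 7: the Norwegian is in house 3.
Clue 8 places the person who likes grapes in house 4.
House 2's gemstone must be jade (nothing else left).
So house 1 gets Dane for nationality.
By clue 5, the person with the peridot is in house 4.
By clue 6, the Brazilian is in house 2.
House 3's gemstone must be pearl (nothing else left).
That leaves Australian as the nationality for house 4.
So: house 1 = sapphire/Dane/mangoes, house 2 = jade/Brazilian/apples, house 3 = pearl/Norwegian/kiwis, house 4 = peridot/Australian/grapes.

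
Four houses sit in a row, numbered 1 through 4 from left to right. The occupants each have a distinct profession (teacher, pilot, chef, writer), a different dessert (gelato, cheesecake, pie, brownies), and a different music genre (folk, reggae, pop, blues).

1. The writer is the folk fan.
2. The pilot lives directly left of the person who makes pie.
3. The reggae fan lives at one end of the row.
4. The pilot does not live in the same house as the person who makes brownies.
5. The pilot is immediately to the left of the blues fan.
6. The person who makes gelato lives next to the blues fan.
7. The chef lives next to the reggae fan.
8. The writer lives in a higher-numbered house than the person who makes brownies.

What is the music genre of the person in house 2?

blues

The chef is narrowed to house 2 or 3; consider each.
Placing it in house 3 leads to a contradiction, so it's in house 2.
From clue 7, the reggae fan must be in house 1.
The pilot is narrowed to house 1 or 3; consider each.
Placing it in house 3 leads to a contradiction, so it's in house 1.
Clue 2: the person who makes pie is in house 2.
Clue 5 places the blues fan in house 2.
The only dessert still possible for house 3 is brownies.
House 4's dessert must be cheesecake (nothing else left).
Clue 8: the writer is in house 4.
So house 3 gets teacher for profession.
That leaves gelato as the dessert for house 1.
By clue 1, the folk fan is in house 4.
The only music genre still possible for house 3 is pop.
So: house 1 = pilot/gelato/reggae, house 2 = chef/pie/blues, house 3 = teacher/brownies/pop, house 4 = writer/cheesecake/folk.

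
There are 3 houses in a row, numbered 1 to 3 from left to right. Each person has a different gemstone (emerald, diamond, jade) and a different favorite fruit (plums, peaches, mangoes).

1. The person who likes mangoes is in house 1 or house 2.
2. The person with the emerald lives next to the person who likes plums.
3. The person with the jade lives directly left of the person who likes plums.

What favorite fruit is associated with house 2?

plums

The person with the jade is narrowed to house 1 or 2; consider each.
Placing it in house 2 leads to a contradiction, so it's in house 1.
The person who likes plums is in house 2 (clue 3).
House 1 favorite fruit: only mangoes fits.
So house 3 gets peaches for favorite fruit.
From clue 2, the person with the emerald must be in house 3.
House 2's gemstone must be diamond (nothing else left).
So: house 1 = jade/mangoes, house 2 = diamond/plums, house 3 = emerald/peaches.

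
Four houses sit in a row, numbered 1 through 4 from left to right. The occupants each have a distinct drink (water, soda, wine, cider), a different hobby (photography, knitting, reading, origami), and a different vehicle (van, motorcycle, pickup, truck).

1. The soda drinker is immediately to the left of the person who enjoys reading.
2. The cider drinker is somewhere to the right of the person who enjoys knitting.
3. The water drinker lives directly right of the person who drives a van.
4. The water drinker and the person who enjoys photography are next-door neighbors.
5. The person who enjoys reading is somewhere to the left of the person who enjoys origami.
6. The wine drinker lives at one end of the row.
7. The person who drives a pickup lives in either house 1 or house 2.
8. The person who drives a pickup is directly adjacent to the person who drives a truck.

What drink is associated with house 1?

soda

So house 4 gets motorcycle for vehicle.
The soda drinker is narrowed to house 1 or 2; consider each.
Placing it in house 2 leads to a contradiction, so it's in house 1.
By clue 1, the person who enjoys reading is in house 2.
That leaves wine as the drink for house 4.
By clue 2, the person who enjoys knitting is in house 1.
House 3 vehicle: only truck fits.
Clue 8 places the person who drives a pickup in house 2.
So house 1 gets van for vehicle.
From clue 3, the water drinker must be in house 2.
By clue 4, the person who enjoys photography is in house 3.
House 3 drink: only cider fits.
House 4's hobby must be origami (nothing else left).
So: house 1 = soda/knitting/van, house 2 = water/reading/pickup, house 3 = cider/photography/truck, house 4 = wine/origami/motorcycle.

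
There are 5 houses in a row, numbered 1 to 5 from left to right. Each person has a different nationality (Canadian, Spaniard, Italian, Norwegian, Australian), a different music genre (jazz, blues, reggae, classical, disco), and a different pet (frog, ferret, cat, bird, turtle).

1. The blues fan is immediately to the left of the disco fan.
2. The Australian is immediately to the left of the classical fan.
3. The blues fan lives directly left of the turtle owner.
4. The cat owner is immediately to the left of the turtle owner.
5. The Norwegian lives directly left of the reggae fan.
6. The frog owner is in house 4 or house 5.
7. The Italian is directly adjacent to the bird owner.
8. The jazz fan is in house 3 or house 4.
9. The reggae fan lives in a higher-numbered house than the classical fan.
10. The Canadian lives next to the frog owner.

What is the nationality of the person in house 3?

Australian

House 1 music genre: only blues fits.
Clue 1: the disco fan is in house 2.
Clue 3 places the turtle owner in house 2.
The cat owner is in house 1 (clue 4).
House 5 music genre: only reggae fits.
Clue 5 places the Norwegian in house 4.
So house 1 gets Spaniard for nationality.
By clue 10, the frog owner is in house 4.
That leaves bird as the pet for house 3.
So house 5 gets ferret for pet.
From clue 7, the Italian must be in house 2.
The only nationality still possible for house 3 is Australian.
So house 5 gets Canadian for nationality.
From clue 2, the classical fan must be in house 4.
House 3 music genre: only jazz fits.
So: house 1 = Spaniard/blues/cat, house 2 = Italian/disco/turtle, house 3 = Australian/jazz/bird, house 4 = Norwegian/classical/frog, house 5 = Canadian/reggae/ferret.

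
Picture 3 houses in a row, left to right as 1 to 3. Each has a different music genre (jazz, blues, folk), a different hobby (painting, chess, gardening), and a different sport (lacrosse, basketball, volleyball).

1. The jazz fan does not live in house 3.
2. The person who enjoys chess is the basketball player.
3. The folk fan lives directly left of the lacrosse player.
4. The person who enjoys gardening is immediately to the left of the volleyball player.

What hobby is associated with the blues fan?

House 3's music genre must be blues (nothing else left).
That leaves basketball as the sport for house 1.
Clue 2: the person who enjoys chess is in house 1.
House 2 hobby: only gardening fits.
House 3's hobby must be painting (nothing else left).
The volleyball player is in house 3 (clue 4).
So house 2 gets lacrosse for sport.
Clue 3: the folk fan is in house 1.
So house 2 gets jazz for music genre.
So: house 1 = folk/chess/basketball, house 2 = jazz/gardening/lacrosse, house 3 = blues/painting/volleyball.

painting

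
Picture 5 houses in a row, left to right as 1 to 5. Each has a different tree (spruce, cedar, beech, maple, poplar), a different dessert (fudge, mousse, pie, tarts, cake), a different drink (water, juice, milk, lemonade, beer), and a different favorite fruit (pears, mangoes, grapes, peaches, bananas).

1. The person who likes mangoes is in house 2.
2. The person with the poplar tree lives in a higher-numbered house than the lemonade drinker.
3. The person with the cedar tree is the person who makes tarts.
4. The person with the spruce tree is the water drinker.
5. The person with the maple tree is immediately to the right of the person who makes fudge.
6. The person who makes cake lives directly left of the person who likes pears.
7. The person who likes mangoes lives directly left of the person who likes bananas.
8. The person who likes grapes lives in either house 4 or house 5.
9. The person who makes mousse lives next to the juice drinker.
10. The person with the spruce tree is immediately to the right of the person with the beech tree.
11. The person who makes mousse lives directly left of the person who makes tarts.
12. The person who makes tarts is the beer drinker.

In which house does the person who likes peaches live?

1

The person who likes mangoes is in house 2 (clue 1).
Clue 7 places the person who likes bananas in house 3.
So house 1 gets peaches for favorite fruit.
House 1 tree: only beech fits.
By clue 10, the person with the spruce tree is in house 2.
The water drinker is in house 2 (clue 4).
So house 1 gets pie for dessert.
The only dessert still possible for house 5 is tarts.
Clue 3 places the person with the cedar tree in house 5.
Clue 11: the person who makes mousse is in house 4.
Clue 12: the beer drinker is in house 5.
House 2's dessert must be fudge (nothing else left).
So house 3 gets cake for dessert.
The person with the maple tree is in house 3 (clue 5).
From clue 6, the person who likes pears must be in house 4.
Clue 9 places the juice drinker in house 3.
That leaves poplar as the tree for house 4.
The only drink still possible for house 1 is lemonade.
So house 4 gets milk for drink.
The only favorite fruit still possible for house 5 is grapes.
So: house 1 = beech/pie/lemonade/peaches, house 2 = spruce/fudge/water/mangoes, house 3 = maple/cake/juice/bananas, house 4 = poplar/mousse/milk/pears, house 5 = cedar/tarts/beer/grapes.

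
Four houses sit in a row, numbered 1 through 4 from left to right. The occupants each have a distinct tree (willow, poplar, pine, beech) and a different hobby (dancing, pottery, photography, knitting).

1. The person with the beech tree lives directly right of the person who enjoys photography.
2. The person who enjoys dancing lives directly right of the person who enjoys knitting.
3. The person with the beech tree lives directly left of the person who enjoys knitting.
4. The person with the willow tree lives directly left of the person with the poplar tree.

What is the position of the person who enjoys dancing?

4

The person with the beech tree is in house 2 (clue 3).
Clue 3: the person who enjoys knitting is in house 3.
From clue 1, the person who enjoys photography must be in house 1.
Clue 2: the person who enjoys dancing is in house 4.
Clue 4 places the person with the willow tree in house 3.
From clue 4, the person with the poplar tree must be in house 4.
So house 1 gets pine for tree.
That leaves pottery as the hobby for house 2.
So: house 1 = pine/photography, house 2 = beech/pottery, house 3 = willow/knitting, house 4 = poplar/dancing.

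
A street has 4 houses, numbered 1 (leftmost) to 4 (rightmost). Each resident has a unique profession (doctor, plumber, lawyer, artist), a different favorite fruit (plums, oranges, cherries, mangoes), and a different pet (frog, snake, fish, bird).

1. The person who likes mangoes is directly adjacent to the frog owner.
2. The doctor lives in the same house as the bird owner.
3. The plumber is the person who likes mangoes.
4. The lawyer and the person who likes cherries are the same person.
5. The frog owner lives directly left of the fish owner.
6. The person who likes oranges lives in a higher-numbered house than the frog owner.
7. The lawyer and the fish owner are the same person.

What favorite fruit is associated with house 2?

plums

The lawyer is narrowed to house 2 or 3 or 4; consider each.
Placing it in house 2 and house 4 leads to a contradiction, so it's in house 3.
Clue 4: the person who likes cherries is in house 3.
Clue 7 places the fish owner in house 3.
From clue 5, the frog owner must be in house 2.
The person who likes oranges is in house 4 (clue 6).
By clue 1, the person who likes mangoes is in house 1.
By clue 3, the plumber is in house 1.
House 2's profession must be artist (nothing else left).
That leaves doctor as the profession for house 4.
The only favorite fruit still possible for house 2 is plums.
Clue 2 places the bird owner in house 4.
House 1's pet must be snake (nothing else left).
So: house 1 = plumber/mangoes/snake, house 2 = artist/plums/frog, house 3 = lawyer/cherries/fish, house 4 = doctor/oranges/bird.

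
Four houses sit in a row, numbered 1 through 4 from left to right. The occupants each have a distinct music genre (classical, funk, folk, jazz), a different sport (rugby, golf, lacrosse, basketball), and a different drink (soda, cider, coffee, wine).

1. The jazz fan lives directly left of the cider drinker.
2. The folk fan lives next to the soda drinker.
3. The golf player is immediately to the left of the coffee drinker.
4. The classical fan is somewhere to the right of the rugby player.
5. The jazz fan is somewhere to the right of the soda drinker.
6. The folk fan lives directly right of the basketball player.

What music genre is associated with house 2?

So house 1 gets funk for music genre.
The only sport still possible for house 4 is lacrosse.
That leaves classical as the music genre for house 4.
The folk fan is narrowed to house 2 or 3; consider each.
Placing it in house 3 leads to a contradiction, so it's in house 2.
The soda drinker is in house 1 (clue 2).
Clue 6: the basketball player is in house 1.
The only music genre still possible for house 3 is jazz.
By clue 1, the cider drinker is in house 4.
That leaves wine as the drink for house 2.
The only drink still possible for house 3 is coffee.
The golf player is in house 2 (clue 3).
House 3 sport: only rugby fits.
So: house 1 = funk/basketball/soda, house 2 = folk/golf/wine, house 3 = jazz/rugby/coffee, house 4 = classical/lacrosse/cider.

folk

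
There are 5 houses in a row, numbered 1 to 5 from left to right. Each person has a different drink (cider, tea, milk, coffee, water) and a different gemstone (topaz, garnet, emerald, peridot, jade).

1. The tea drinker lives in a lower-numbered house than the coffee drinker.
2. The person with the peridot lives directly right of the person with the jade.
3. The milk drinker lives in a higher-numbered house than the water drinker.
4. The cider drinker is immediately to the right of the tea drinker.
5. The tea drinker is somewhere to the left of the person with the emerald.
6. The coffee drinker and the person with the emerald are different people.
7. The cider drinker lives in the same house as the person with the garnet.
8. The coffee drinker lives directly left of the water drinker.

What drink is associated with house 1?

The only drink still possible for house 1 is tea.
The cider drinker is in house 2 (clue 4).
From clue 7, the person with the garnet must be in house 2.
House 3's drink must be coffee (nothing else left).
House 4 drink: only water fits.
That leaves milk as the drink for house 5.
The only gemstone still possible for house 1 is topaz.
So house 3 gets jade for gemstone.
The person with the peridot is in house 4 (clue 2).
So house 5 gets emerald for gemstone.
So: house 1 = tea/topaz, house 2 = cider/garnet, house 3 = coffee/jade, house 4 = water/peridot, house 5 = milk/emerald.

tea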